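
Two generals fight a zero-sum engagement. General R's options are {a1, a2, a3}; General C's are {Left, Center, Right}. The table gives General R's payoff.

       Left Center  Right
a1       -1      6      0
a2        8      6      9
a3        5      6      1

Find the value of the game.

Row minima: a1 → -1, a2 → 6, a3 → 1; maximin = 6.
Column maxima: Left → 8, Center → 6, Right → 9; minimax = 6.
Since maximin = minimax = 6, there is a saddle point and the value is 6.

6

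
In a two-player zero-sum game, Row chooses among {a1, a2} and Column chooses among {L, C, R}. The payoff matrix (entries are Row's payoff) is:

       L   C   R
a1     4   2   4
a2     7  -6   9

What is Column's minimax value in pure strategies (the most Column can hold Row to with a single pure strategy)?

2

Column maxima: L → 7, C → 2, R → 9.
The smallest of these is 2.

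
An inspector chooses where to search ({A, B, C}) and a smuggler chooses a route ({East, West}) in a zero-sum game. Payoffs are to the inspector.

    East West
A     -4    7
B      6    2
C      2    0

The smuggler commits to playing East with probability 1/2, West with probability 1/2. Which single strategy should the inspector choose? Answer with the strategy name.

B

Expected payoff of A: (1/2)·(-4) + (1/2)·7 = 3/2.
Expected payoff of B: (1/2)·6 + (1/2)·2 = 4.
Expected payoff of C: (1/2)·2 + (1/2)·0 = 1.
The largest is 4, so the inspector's best response is B.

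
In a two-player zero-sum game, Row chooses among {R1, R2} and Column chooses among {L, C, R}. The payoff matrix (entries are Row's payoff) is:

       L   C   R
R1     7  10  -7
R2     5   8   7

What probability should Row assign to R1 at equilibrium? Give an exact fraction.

Row minima: R1 → -7, R2 → 5; maximin = 5.
Column maxima: L → 7, C → 10, R → 7; minimax = 7.
5 ≠ 7, so there is no saddle point; optimal play is mixed.
C is strictly dominated by L (it gives Row strictly more in every row), so Column never plays it.
On the remaining 2×2 (R1, R2 vs L, R):
Let Row play R1 with probability p. Expected payoff against L: 7p + 5(1−p) = 2p + 5; against R: (-7)p + 7(1−p) = −14p + 7.
Setting these equal: 2p + 5 = −14p + 7 ⇒ 16p = 2 ⇒ p = 1/8, and the value is (2)·(1/8) + 5 = 21/4.
For Column: with q = P(L), equating R1's and R2's payoffs gives 14q − 7 = −2q + 7 ⇒ q = 7/8.

1/8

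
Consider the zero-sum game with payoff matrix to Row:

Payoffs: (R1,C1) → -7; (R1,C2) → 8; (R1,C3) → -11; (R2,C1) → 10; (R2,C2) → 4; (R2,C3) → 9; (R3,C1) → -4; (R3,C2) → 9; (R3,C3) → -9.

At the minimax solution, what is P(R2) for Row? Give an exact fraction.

Row minima: R1 → -11, R2 → 4, R3 → -9; maximin = 4.
Column maxima: C1 → 10, C2 → 9, C3 → 9; minimax = 9.
4 ≠ 9, so there is no saddle point; optimal play is mixed.
R1 is strictly dominated by R3, so Row never plays it.
C1 is strictly dominated by C3 (it gives Row strictly more in every row), so Column never plays it.
On the remaining 2×2 (R2, R3 vs C2, C3):
Let Row play R2 with probability p. Expected payoff against C2: 4p + 9(1−p) = −5p + 9; against C3: 9p + (-9)(1−p) = 18p − 9.
Setting these equal: −5p + 9 = 18p − 9 ⇒ −23p = -18 ⇒ p = 18/23, and the value is (-5)·(18/23) + 9 = 117/23.
For Column: with q = P(C2), equating R2's and R3's payoffs gives −5q + 9 = 18q − 9 ⇒ q = 18/23.

18/23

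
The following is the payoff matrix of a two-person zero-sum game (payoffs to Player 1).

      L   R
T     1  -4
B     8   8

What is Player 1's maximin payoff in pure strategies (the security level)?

8

Row minima: T → -4, B → 8.
The best of these is 8.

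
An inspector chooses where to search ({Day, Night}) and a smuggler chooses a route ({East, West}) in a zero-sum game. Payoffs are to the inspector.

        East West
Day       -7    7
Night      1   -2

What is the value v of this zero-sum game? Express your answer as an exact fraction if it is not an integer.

Row minima: Day → -7, Night → -2; maximin = -2.
Column maxima: East → 1, West → 7; minimax = 1.
-2 ≠ 1, so there is no saddle point; optimal play is mixed.
Let the inspector play Day with probability p. Expected payoff against East: (-7)p + 1(1−p) = −8p + 1; against West: 7p + (-2)(1−p) = 9p − 2.
Setting these equal: −8p + 1 = 9p − 2 ⇒ −17p = -3 ⇒ p = 3/17, and the value is (-8)·(3/17) + 1 = -7/17.
For the smuggler: with q = P(East), equating Day's and Night's payoffs gives −14q + 7 = 3q − 2 ⇒ q = 9/17.

-7/17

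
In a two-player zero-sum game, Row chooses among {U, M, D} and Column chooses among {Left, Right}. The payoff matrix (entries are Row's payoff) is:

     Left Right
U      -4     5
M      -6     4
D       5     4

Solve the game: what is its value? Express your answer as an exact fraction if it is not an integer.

41/10

Row minima: U → -4, M → -6, D → 4; maximin = 4.
Column maxima: Left → 5, Right → 5; minimax = 5.
4 ≠ 5, so there is no saddle point; optimal play is mixed.
M is strictly dominated by U, so Row never plays it.
On the remaining 2×2 (U, D vs Left, Right):
Let Row play U with probability p. Expected payoff against Left: (-4)p + 5(1−p) = −9p + 5; against Right: 5p + 4(1−p) = p + 4.
Setting these equal: −9p + 5 = p + 4 ⇒ −10p = -1 ⇒ p = 1/10, and the value is (-9)·(1/10) + 5 = 41/10.
For Column: with q = P(Left), equating U's and D's payoffs gives −9q + 5 = q + 4 ⇒ q = 1/10.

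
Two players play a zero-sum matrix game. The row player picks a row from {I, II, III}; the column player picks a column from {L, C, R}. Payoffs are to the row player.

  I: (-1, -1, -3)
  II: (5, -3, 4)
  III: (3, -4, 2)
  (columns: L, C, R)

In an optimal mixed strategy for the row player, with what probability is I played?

Row minima: I → -3, II → -3, III → -4; maximin = -3.
Column maxima: L → 5, C → -1, R → 4; minimax = -1.
-3 ≠ -1, so there is no saddle point; optimal play is mixed.
III is strictly dominated by II, so the row player never plays it.
L is strictly dominated by R (it gives the row player strictly more in every row), so the column player never plays it.
On the remaining 2×2 (I, II vs C, R):
Let the row player play I with probability p. Expected payoff against C: (-1)p + (-3)(1−p) = 2p − 3; against R: (-3)p + 4(1−p) = −7p + 4.
Setting these equal: 2p − 3 = −7p + 4 ⇒ 9p = 7 ⇒ p = 7/9, and the value is (2)·(7/9) − 3 = -13/9.
For the column player: with q = P(C), equating I's and II's payoffs gives 2q − 3 = −7q + 4 ⇒ q = 7/9.

7/9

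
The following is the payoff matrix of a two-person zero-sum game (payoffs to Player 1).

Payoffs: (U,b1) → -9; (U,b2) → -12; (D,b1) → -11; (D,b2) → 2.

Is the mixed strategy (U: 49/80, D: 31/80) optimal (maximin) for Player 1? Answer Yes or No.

No

Against b1 this mix gives (49/80)·(-9) + (31/80)·(-11) = -391/40.
Against b2 this mix gives (49/80)·(-12) + (31/80)·2 = -263/40.
Player 2 will play b1, holding Player 1 to -391/40. Shifting weight toward the row that does better against b1 would raise this floor (the equalizing mix achieves -75/8 against both b1 and b2), so the proposed strategy is not optimal.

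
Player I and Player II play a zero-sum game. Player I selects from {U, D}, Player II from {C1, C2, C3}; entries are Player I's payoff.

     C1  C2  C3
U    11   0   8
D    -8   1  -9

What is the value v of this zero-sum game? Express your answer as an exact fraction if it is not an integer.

4/9

Row minima: U → 0, D → -9; maximin = 0.
Column maxima: C1 → 11, C2 → 1, C3 → 8; minimax = 1.
0 ≠ 1, so there is no saddle point; optimal play is mixed.
C1 is strictly dominated by C3 (it gives Player I strictly more in every row), so Player II never plays it.
On the remaining 2×2 (U, D vs C2, C3):
Let Player I play U with probability p. Expected payoff against C2: 0p + 1(1−p) = −p + 1; against C3: 8p + (-9)(1−p) = 17p − 9.
Setting these equal: −p + 1 = 17p − 9 ⇒ −18p = -10 ⇒ p = 5/9, and the value is (-1)·(5/9) + 1 = 4/9.
For Player II: with q = P(C2), equating U's and D's payoffs gives −8q + 8 = 10q − 9 ⇒ q = 17/18.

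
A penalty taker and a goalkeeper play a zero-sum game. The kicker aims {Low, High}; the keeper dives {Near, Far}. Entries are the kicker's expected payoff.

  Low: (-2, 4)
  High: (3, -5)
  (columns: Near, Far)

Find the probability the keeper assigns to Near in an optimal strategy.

Row minima: Low → -2, High → -5; maximin = -2.
Column maxima: Near → 3, Far → 4; minimax = 3.
-2 ≠ 3, so there is no saddle point; optimal play is mixed.
Let the kicker play Low with probability p. Expected payoff against Near: (-2)p + 3(1−p) = −5p + 3; against Far: 4p + (-5)(1−p) = 9p − 5.
Setting these equal: −5p + 3 = 9p − 5 ⇒ −14p = -8 ⇒ p = 4/7, and the value is (-5)·(4/7) + 3 = 1/7.
For the keeper: with q = P(Near), equating Low's and High's payoffs gives −6q + 4 = 8q − 5 ⇒ q = 9/14.

9/14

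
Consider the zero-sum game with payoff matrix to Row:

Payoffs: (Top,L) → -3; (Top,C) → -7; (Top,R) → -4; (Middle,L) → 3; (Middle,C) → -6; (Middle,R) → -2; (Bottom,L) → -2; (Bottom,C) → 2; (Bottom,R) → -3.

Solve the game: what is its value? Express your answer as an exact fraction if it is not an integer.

Row minima: Top → -7, Middle → -6, Bottom → -3; maximin = -3.
Column maxima: L → 3, C → 2, R → -2; minimax = -2.
-3 ≠ -2, so there is no saddle point; optimal play is mixed.
Top is strictly dominated by Middle, so Row never plays it.
L is strictly dominated by R (it gives Row strictly more in every row), so Column never plays it.
On the remaining 2×2 (Middle, Bottom vs C, R):
Let Row play Middle with probability p. Expected payoff against C: (-6)p + 2(1−p) = −8p + 2; against R: (-2)p + (-3)(1−p) = p − 3.
Setting these equal: −8p + 2 = p − 3 ⇒ −9p = -5 ⇒ p = 5/9, and the value is (-8)·(5/9) + 2 = -22/9.
For Column: with q = P(C), equating Middle's and Bottom's payoffs gives −4q − 2 = 5q − 3 ⇒ q = 1/9.

-22/9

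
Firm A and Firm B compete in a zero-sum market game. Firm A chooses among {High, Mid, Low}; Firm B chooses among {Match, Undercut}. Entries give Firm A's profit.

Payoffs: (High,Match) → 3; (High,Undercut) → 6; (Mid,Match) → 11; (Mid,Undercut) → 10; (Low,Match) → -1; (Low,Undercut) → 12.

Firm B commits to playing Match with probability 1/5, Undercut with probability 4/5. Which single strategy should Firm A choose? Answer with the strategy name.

Expected payoff of High: (1/5)·3 + (4/5)·6 = 27/5.
Expected payoff of Mid: (1/5)·11 + (4/5)·10 = 51/5.
Expected payoff of Low: (1/5)·(-1) + (4/5)·12 = 47/5.
The largest is 51/5, so Firm A's best response is Mid.

Mid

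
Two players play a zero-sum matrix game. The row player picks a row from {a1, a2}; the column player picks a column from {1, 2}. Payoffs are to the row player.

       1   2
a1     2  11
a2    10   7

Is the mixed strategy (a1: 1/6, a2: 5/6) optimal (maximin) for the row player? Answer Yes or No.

Against 1 this mix gives (1/6)·2 + (5/6)·10 = 26/3.
Against 2 this mix gives (1/6)·11 + (5/6)·7 = 23/3.
The column player will play 2, holding the row player to 23/3. Shifting weight toward the row that does better against 2 would raise this floor (the equalizing mix achieves 8 against both 2 and 1), so the proposed strategy is not optimal.

No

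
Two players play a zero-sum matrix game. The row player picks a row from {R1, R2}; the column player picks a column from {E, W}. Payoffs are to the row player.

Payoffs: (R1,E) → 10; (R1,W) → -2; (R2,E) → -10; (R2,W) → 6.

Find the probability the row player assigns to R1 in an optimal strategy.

Row minima: R1 → -2, R2 → -10; maximin = -2.
Column maxima: E → 10, W → 6; minimax = 6.
-2 ≠ 6, so there is no saddle point; optimal play is mixed.
Let the row player play R1 with probability p. Expected payoff against E: 10p + (-10)(1−p) = 20p − 10; against W: (-2)p + 6(1−p) = −8p + 6.
Setting these equal: 20p − 10 = −8p + 6 ⇒ 28p = 16 ⇒ p = 4/7, and the value is (20)·(4/7) − 10 = 10/7.
For the column player: with q = P(E), equating R1's and R2's payoffs gives 12q − 2 = −16q + 6 ⇒ q = 2/7.

4/7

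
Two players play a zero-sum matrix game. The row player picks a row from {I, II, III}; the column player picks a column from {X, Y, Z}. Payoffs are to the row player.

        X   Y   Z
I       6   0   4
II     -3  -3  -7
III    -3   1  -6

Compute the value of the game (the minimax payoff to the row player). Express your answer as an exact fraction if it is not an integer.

Row minima: I → 0, II → -7, III → -6; maximin = 0.
Column maxima: X → 6, Y → 1, Z → 4; minimax = 1.
0 ≠ 1, so there is no saddle point; optimal play is mixed.
II is strictly dominated by I, so the row player never plays it.
X is strictly dominated by Z (it gives the row player strictly more in every row), so the column player never plays it.
On the remaining 2×2 (I, III vs Y, Z):
Let the row player play I with probability p. Expected payoff against Y: 0p + 1(1−p) = −p + 1; against Z: 4p + (-6)(1−p) = 10p − 6.
Setting these equal: −p + 1 = 10p − 6 ⇒ −11p = -7 ⇒ p = 7/11, and the value is (-1)·(7/11) + 1 = 4/11.
For the column player: with q = P(Y), equating I's and III's payoffs gives −4q + 4 = 7q − 6 ⇒ q = 10/11.

4/11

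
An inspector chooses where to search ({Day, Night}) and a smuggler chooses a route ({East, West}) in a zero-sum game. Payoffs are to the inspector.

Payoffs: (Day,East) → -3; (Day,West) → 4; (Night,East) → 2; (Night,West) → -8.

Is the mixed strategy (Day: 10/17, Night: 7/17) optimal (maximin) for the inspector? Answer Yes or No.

Against East this mix gives (10/17)·(-3) + (7/17)·2 = -16/17.
Against West this mix gives (10/17)·4 + (7/17)·(-8) = -16/17.
All of the smuggler's active replies (East, West) yield -16/17, and no column does worse for the inspector. The mix makes the smuggler indifferent and guarantees -16/17, so it is optimal.

Yes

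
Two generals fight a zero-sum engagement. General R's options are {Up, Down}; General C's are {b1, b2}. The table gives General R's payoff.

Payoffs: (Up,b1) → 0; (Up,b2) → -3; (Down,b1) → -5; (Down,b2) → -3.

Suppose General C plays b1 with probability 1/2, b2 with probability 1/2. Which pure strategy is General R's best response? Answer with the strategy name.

Up

Expected payoff of Up: (1/2)·0 + (1/2)·(-3) = -3/2.
Expected payoff of Down: (1/2)·(-5) + (1/2)·(-3) = -4.
The largest is -3/2, so General R's best response is Up.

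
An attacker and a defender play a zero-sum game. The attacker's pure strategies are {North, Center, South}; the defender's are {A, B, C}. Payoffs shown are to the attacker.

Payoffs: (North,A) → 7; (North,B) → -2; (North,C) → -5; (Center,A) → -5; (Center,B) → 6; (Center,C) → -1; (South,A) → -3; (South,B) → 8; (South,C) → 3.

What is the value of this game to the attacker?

Row minima: North → -5, Center → -5, South → -3; maximin = -3.
Column maxima: A → 7, B → 8, C → 3; minimax = 3.
-3 ≠ 3, so there is no saddle point; optimal play is mixed.
Center is strictly dominated by South, so the attacker never plays it.
B is strictly dominated by C (it gives the attacker strictly more in every row), so the defender never plays it.
On the remaining 2×2 (North, South vs A, C):
Let the attacker play North with probability p. Expected payoff against A: 7p + (-3)(1−p) = 10p − 3; against C: (-5)p + 3(1−p) = −8p + 3.
Setting these equal: 10p − 3 = −8p + 3 ⇒ 18p = 6 ⇒ p = 1/3, and the value is (10)·(1/3) − 3 = 1/3.
For the defender: with q = P(A), equating North's and South's payoffs gives 12q − 5 = −6q + 3 ⇒ q = 4/9.

1/3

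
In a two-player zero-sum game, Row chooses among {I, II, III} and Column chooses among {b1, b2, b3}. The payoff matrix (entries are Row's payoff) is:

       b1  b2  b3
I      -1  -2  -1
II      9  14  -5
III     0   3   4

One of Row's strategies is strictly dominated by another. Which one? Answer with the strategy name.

III gives a strictly higher payoff than I against every column: 0 > -1, 3 > -2, 4 > -1.
So I is strictly dominated and Row never plays it.

I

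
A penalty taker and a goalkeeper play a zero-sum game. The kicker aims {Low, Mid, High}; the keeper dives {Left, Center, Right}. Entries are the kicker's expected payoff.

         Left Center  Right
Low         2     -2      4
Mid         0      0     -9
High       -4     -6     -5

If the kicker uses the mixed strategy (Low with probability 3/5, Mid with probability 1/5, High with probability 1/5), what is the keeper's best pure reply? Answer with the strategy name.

Center

If the keeper plays Left, the kicker's expected payoff is (3/5)·2 + (1/5)·0 + (1/5)·(-4) = 2/5.
If the keeper plays Center, the kicker's expected payoff is (3/5)·(-2) + (1/5)·0 + (1/5)·(-6) = -12/5.
If the keeper plays Right, the kicker's expected payoff is (3/5)·4 + (1/5)·(-9) + (1/5)·(-5) = -2/5.
The keeper minimizes the kicker's payoff; the smallest is -12/5, so the best response is Center.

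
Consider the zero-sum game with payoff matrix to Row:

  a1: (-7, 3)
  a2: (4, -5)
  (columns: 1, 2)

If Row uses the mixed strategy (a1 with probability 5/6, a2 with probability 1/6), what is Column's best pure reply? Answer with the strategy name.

If Column plays 1, Row's expected payoff is (5/6)·(-7) + (1/6)·4 = -31/6.
If Column plays 2, Row's expected payoff is (5/6)·3 + (1/6)·(-5) = 5/3.
Column minimizes Row's payoff; the smallest is -31/6, so the best response is 1.

1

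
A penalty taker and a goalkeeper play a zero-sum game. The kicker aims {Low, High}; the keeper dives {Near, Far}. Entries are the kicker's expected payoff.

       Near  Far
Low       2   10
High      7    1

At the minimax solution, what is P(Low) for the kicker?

Row minima: Low → 2, High → 1; maximin = 2.
Column maxima: Near → 7, Far → 10; minimax = 7.
2 ≠ 7, so there is no saddle point; optimal play is mixed.
Let the kicker play Low with probability p. Expected payoff against Near: 2p + 7(1−p) = −5p + 7; against Far: 10p + 1(1−p) = 9p + 1.
Setting these equal: −5p + 7 = 9p + 1 ⇒ −14p = -6 ⇒ p = 3/7, and the value is (-5)·(3/7) + 7 = 34/7.
For the keeper: with q = P(Near), equating Low's and High's payoffs gives −8q + 10 = 6q + 1 ⇒ q = 9/14.

3/7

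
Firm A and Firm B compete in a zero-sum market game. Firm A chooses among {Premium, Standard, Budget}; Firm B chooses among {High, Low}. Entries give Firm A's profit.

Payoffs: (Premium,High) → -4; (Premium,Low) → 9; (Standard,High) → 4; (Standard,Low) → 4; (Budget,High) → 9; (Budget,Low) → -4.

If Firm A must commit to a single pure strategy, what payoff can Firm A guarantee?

Row minima: Premium → -4, Standard → 4, Budget → -4.
The best of these is 4.

4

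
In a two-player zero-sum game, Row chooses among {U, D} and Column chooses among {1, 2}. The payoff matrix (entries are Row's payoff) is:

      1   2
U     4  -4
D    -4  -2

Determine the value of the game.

Row minima: U → -4, D → -4; maximin = -4.
Column maxima: 1 → 4, 2 → -2; minimax = -2.
-4 ≠ -2, so there is no saddle point; optimal play is mixed.
Let Row play U with probability p. Expected payoff against 1: 4p + (-4)(1−p) = 8p − 4; against 2: (-4)p + (-2)(1−p) = −2p − 2.
Setting these equal: 8p − 4 = −2p − 2 ⇒ 10p = 2 ⇒ p = 1/5, and the value is (8)·(1/5) − 4 = -12/5.
For Column: with q = P(1), equating U's and D's payoffs gives 8q − 4 = −2q − 2 ⇒ q = 1/5.

-12/5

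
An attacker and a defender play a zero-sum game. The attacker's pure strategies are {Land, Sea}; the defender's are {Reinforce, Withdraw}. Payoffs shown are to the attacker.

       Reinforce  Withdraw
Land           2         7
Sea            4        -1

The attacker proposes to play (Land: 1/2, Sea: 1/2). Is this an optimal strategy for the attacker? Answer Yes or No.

Yes

Against Reinforce this mix gives (1/2)·2 + (1/2)·4 = 3.
Against Withdraw this mix gives (1/2)·7 + (1/2)·(-1) = 3.
All of the defender's active replies (Reinforce, Withdraw) yield 3, and no column does worse for the attacker. The mix makes the defender indifferent and guarantees 3, so it is optimal.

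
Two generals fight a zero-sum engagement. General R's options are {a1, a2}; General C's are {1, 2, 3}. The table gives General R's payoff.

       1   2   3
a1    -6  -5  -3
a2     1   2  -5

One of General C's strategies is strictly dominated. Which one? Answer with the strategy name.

1 holds General R's payoff strictly below 2 in every row: -6 < -5, 1 < 2.
So 2 is strictly dominated for General C.

2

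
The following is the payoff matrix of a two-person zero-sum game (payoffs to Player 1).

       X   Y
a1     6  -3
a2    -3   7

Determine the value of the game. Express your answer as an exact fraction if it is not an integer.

Row minima: a1 → -3, a2 → -3; maximin = -3.
Column maxima: X → 6, Y → 7; minimax = 6.
-3 ≠ 6, so there is no saddle point; optimal play is mixed.
Let Player 1 play a1 with probability p. Expected payoff against X: 6p + (-3)(1−p) = 9p − 3; against Y: (-3)p + 7(1−p) = −10p + 7.
Setting these equal: 9p − 3 = −10p + 7 ⇒ 19p = 10 ⇒ p = 10/19, and the value is (9)·(10/19) − 3 = 33/19.
For Player 2: with q = P(X), equating a1's and a2's payoffs gives 9q − 3 = −10q + 7 ⇒ q = 10/19.

33/19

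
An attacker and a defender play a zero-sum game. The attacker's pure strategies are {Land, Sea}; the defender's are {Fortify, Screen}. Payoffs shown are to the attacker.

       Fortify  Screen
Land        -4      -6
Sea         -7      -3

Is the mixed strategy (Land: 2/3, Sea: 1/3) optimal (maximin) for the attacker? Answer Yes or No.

Yes

Against Fortify this mix gives (2/3)·(-4) + (1/3)·(-7) = -5.
Against Screen this mix gives (2/3)·(-6) + (1/3)·(-3) = -5.
All of the defender's active replies (Fortify, Screen) yield -5, and no column does worse for the attacker. The mix makes the defender indifferent and guarantees -5, so it is optimal.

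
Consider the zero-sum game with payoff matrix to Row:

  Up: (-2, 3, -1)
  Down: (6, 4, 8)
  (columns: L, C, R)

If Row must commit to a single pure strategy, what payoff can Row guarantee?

4

Row minima: Up → -2, Down → 4.
The best of these is 4.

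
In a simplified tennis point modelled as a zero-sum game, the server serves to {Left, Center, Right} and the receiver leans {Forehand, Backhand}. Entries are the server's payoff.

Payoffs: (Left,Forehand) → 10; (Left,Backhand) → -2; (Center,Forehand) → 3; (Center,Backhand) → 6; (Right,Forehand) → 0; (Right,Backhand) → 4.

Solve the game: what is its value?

22/5

Row minima: Left → -2, Center → 3, Right → 0; maximin = 3.
Column maxima: Forehand → 10, Backhand → 6; minimax = 6.
3 ≠ 6, so there is no saddle point; optimal play is mixed.
Right is strictly dominated by Center, so the server never plays it.
On the remaining 2×2 (Left, Center vs Forehand, Backhand):
Let the server play Left with probability p. Expected payoff against Forehand: 10p + 3(1−p) = 7p + 3; against Backhand: (-2)p + 6(1−p) = −8p + 6.
Setting these equal: 7p + 3 = −8p + 6 ⇒ 15p = 3 ⇒ p = 1/5, and the value is (7)·(1/5) + 3 = 22/5.
For the receiver: with q = P(Forehand), equating Left's and Center's payoffs gives 12q − 2 = −3q + 6 ⇒ q = 8/15.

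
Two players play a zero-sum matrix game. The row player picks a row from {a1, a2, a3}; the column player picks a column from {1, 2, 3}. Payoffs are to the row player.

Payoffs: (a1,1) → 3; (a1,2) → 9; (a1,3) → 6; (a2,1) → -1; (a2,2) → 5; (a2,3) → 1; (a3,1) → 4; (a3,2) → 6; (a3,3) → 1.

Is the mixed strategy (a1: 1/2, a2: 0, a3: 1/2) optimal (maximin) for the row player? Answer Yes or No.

Yes

Against 1 this mix gives (1/2)·3 + (1/2)·4 = 7/2.
Against 2 this mix gives (1/2)·9 + (1/2)·6 = 15/2.
Against 3 this mix gives (1/2)·6 + (1/2)·1 = 7/2.
All of the column player's active replies (1, 3) yield 7/2, and no column does worse for the row player. The mix makes the column player indifferent and guarantees 7/2, so it is optimal.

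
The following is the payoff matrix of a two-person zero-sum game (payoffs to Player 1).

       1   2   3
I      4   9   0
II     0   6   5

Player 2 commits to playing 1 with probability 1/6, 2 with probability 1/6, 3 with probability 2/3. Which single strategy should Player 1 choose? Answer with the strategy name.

Expected payoff of I: (1/6)·4 + (1/6)·9 + (2/3)·0 = 13/6.
Expected payoff of II: (1/6)·0 + (1/6)·6 + (2/3)·5 = 13/3.
The largest is 13/3, so Player 1's best response is II.

II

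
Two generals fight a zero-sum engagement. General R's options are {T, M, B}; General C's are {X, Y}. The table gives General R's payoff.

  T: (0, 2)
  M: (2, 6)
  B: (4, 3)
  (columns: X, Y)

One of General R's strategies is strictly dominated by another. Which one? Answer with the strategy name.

T

M gives a strictly higher payoff than T against every column: 2 > 0, 6 > 2.
So T is strictly dominated and General R never plays it.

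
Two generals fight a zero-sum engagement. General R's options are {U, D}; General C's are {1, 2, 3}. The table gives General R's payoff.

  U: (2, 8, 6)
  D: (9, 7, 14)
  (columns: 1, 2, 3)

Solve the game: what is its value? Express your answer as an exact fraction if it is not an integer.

29/4

Row minima: U → 2, D → 7; maximin = 7.
Column maxima: 1 → 9, 2 → 8, 3 → 14; minimax = 8.
7 ≠ 8, so there is no saddle point; optimal play is mixed.
3 is strictly dominated by 1 (it gives General R strictly more in every row), so General C never plays it.
On the remaining 2×2 (U, D vs 1, 2):
Let General R play U with probability p. Expected payoff against 1: 2p + 9(1−p) = −7p + 9; against 2: 8p + 7(1−p) = p + 7.
Setting these equal: −7p + 9 = p + 7 ⇒ −8p = -2 ⇒ p = 1/4, and the value is (-7)·(1/4) + 9 = 29/4.
For General C: with q = P(1), equating U's and D's payoffs gives −6q + 8 = 2q + 7 ⇒ q = 1/8.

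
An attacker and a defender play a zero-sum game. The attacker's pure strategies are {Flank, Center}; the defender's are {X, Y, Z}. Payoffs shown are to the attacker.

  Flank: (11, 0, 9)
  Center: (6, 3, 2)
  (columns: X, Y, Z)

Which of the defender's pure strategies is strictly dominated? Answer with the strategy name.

Y holds the attacker's payoff strictly below X in every row: 0 < 11, 3 < 6.
So X is strictly dominated for the defender.

X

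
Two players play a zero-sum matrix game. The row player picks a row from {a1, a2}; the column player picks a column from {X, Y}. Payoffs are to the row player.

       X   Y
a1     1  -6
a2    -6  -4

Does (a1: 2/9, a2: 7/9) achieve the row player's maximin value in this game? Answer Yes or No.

Yes

Against X this mix gives (2/9)·1 + (7/9)·(-6) = -40/9.
Against Y this mix gives (2/9)·(-6) + (7/9)·(-4) = -40/9.
All of the column player's active replies (X, Y) yield -40/9, and no column does worse for the row player. The mix makes the column player indifferent and guarantees -40/9, so it is optimal.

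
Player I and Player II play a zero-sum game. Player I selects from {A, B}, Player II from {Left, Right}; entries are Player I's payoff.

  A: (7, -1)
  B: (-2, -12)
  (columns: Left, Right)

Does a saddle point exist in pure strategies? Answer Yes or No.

Row minima: A → -1, B → -12; maximin = -1.
Column maxima: Left → 7, Right → -1; minimax = -1.
maximin = minimax = -1, so a saddle point exists.

Yes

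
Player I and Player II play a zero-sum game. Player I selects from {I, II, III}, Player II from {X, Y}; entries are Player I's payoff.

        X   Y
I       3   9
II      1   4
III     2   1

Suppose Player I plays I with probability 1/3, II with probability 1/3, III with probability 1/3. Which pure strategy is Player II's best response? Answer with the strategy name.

If Player II plays X, Player I's expected payoff is (1/3)·3 + (1/3)·1 + (1/3)·2 = 2.
If Player II plays Y, Player I's expected payoff is (1/3)·9 + (1/3)·4 + (1/3)·1 = 14/3.
Player II minimizes Player I's payoff; the smallest is 2, so the best response is X.

X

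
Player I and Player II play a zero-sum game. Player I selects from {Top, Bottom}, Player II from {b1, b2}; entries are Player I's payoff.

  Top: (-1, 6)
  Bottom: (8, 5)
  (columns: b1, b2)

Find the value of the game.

Row minima: Top → -1, Bottom → 5; maximin = 5.
Column maxima: b1 → 8, b2 → 6; minimax = 6.
5 ≠ 6, so there is no saddle point; optimal play is mixed.
Let Player I play Top with probability p. Expected payoff against b1: (-1)p + 8(1−p) = −9p + 8; against b2: 6p + 5(1−p) = p + 5.
Setting these equal: −9p + 8 = p + 5 ⇒ −10p = -3 ⇒ p = 3/10, and the value is (-9)·(3/10) + 8 = 53/10.
For Player II: with q = P(b1), equating Top's and Bottom's payoffs gives −7q + 6 = 3q + 5 ⇒ q = 1/10.

53/10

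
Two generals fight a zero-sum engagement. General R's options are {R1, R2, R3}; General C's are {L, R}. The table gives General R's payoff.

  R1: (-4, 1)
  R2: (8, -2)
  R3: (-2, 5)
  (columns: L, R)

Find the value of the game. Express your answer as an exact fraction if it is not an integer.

36/17

Row minima: R1 → -4, R2 → -2, R3 → -2; maximin = -2.
Column maxima: L → 8, R → 5; minimax = 5.
-2 ≠ 5, so there is no saddle point; optimal play is mixed.
R1 is strictly dominated by R3, so General R never plays it.
On the remaining 2×2 (R2, R3 vs L, R):
Let General R play R2 with probability p. Expected payoff against L: 8p + (-2)(1−p) = 10p − 2; against R: (-2)p + 5(1−p) = −7p + 5.
Setting these equal: 10p − 2 = −7p + 5 ⇒ 17p = 7 ⇒ p = 7/17, and the value is (10)·(7/17) − 2 = 36/17.
For General C: with q = P(L), equating R2's and R3's payoffs gives 10q − 2 = −7q + 5 ⇒ q = 7/17.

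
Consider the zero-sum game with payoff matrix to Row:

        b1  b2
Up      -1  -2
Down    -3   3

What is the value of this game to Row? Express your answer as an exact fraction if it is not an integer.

Row minima: Up → -2, Down → -3; maximin = -2.
Column maxima: b1 → -1, b2 → 3; minimax = -1.
-2 ≠ -1, so there is no saddle point; optimal play is mixed.
Let Row play Up with probability p. Expected payoff against b1: (-1)p + (-3)(1−p) = 2p − 3; against b2: (-2)p + 3(1−p) = −5p + 3.
Setting these equal: 2p − 3 = −5p + 3 ⇒ 7p = 6 ⇒ p = 6/7, and the value is (2)·(6/7) − 3 = -9/7.
For Column: with q = P(b1), equating Up's and Down's payoffs gives q − 2 = −6q + 3 ⇒ q = 5/7.

-9/7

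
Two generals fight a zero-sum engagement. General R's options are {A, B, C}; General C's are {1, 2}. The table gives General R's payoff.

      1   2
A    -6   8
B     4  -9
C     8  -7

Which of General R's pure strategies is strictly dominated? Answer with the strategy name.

B

C gives a strictly higher payoff than B against every column: 8 > 4, -7 > -9.
So B is strictly dominated and General R never plays it.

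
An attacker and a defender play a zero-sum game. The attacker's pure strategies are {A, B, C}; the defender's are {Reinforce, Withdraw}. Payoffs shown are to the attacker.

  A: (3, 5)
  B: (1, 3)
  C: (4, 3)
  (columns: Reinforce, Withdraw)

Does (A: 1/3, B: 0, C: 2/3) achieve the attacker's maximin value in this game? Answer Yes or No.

Against Reinforce this mix gives (1/3)·3 + (2/3)·4 = 11/3.
Against Withdraw this mix gives (1/3)·5 + (2/3)·3 = 11/3.
All of the defender's active replies (Reinforce, Withdraw) yield 11/3, and no column does worse for the attacker. The mix makes the defender indifferent and guarantees 11/3, so it is optimal.

Yes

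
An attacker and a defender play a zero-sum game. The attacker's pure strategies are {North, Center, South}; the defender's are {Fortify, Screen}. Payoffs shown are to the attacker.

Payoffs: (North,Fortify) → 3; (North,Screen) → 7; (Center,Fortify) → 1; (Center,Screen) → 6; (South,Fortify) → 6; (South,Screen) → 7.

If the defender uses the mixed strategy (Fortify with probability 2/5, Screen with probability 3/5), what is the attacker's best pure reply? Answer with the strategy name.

South

Expected payoff of North: (2/5)·3 + (3/5)·7 = 27/5.
Expected payoff of Center: (2/5)·1 + (3/5)·6 = 4.
Expected payoff of South: (2/5)·6 + (3/5)·7 = 33/5.
The largest is 33/5, so the attacker's best response is South.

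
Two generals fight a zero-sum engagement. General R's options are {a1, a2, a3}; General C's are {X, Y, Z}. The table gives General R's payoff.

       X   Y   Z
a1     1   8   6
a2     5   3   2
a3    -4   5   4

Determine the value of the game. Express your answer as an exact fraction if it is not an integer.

7/2

Row minima: a1 → 1, a2 → 2, a3 → -4; maximin = 2.
Column maxima: X → 5, Y → 8, Z → 6; minimax = 5.
2 ≠ 5, so there is no saddle point; optimal play is mixed.
a3 is strictly dominated by a1, so General R never plays it.
Y is strictly dominated by Z (it gives General R strictly more in every row), so General C never plays it.
On the remaining 2×2 (a1, a2 vs X, Z):
Let General R play a1 with probability p. Expected payoff against X: 1p + 5(1−p) = −4p + 5; against Z: 6p + 2(1−p) = 4p + 2.
Setting these equal: −4p + 5 = 4p + 2 ⇒ −8p = -3 ⇒ p = 3/8, and the value is (-4)·(3/8) + 5 = 7/2.
For General C: with q = P(X), equating a1's and a2's payoffs gives −5q + 6 = 3q + 2 ⇒ q = 1/2.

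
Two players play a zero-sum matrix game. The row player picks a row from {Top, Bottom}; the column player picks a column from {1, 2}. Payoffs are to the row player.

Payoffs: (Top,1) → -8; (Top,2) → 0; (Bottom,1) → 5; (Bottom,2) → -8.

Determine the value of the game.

-64/21

Row minima: Top → -8, Bottom → -8; maximin = -8.
Column maxima: 1 → 5, 2 → 0; minimax = 0.
-8 ≠ 0, so there is no saddle point; optimal play is mixed.
Let the row player play Top with probability p. Expected payoff against 1: (-8)p + 5(1−p) = −13p + 5; against 2: 0p + (-8)(1−p) = 8p − 8.
Setting these equal: −13p + 5 = 8p − 8 ⇒ −21p = -13 ⇒ p = 13/21, and the value is (-13)·(13/21) + 5 = -64/21.
For the column player: with q = P(1), equating Top's and Bottom's payoffs gives −8q = 13q − 8 ⇒ q = 8/21.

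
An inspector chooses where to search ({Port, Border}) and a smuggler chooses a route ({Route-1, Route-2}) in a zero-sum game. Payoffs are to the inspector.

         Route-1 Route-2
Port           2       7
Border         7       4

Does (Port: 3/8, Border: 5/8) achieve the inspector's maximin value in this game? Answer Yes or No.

Against Route-1 this mix gives (3/8)·2 + (5/8)·7 = 41/8.
Against Route-2 this mix gives (3/8)·7 + (5/8)·4 = 41/8.
All of the smuggler's active replies (Route-1, Route-2) yield 41/8, and no column does worse for the inspector. The mix makes the smuggler indifferent and guarantees 41/8, so it is optimal.

Yes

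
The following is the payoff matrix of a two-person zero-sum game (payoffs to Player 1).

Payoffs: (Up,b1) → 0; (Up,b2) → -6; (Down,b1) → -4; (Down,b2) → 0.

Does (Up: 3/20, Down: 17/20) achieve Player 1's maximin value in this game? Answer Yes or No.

No

Against b1 this mix gives (3/20)·0 + (17/20)·(-4) = -17/5.
Against b2 this mix gives (3/20)·(-6) + (17/20)·0 = -9/10.
Player 2 will play b1, holding Player 1 to -17/5. Shifting weight toward the row that does better against b1 would raise this floor (the equalizing mix achieves -12/5 against both b1 and b2), so the proposed strategy is not optimal.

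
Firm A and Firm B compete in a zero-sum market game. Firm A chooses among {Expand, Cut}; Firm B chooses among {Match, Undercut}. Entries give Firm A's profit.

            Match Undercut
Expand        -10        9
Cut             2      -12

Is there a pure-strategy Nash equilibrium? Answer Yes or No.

Row minima: Expand → -10, Cut → -12; maximin = -10.
Column maxima: Match → 2, Undercut → 9; minimax = 2.
-10 ≠ 2, so no pure-strategy equilibrium exists.

No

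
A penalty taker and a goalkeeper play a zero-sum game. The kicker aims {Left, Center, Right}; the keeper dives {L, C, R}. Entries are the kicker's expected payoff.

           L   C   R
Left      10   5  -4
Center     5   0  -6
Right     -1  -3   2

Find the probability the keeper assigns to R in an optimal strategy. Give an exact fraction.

4/7

Row minima: Left → -4, Center → -6, Right → -3; maximin = -3.
Column maxima: L → 10, C → 5, R → 2; minimax = 2.
-3 ≠ 2, so there is no saddle point; optimal play is mixed.
Center is strictly dominated by Left, so the kicker never plays it.
L is strictly dominated by C (it gives the kicker strictly more in every row), so the keeper never plays it.
On the remaining 2×2 (Left, Right vs C, R):
Let the kicker play Left with probability p. Expected payoff against C: 5p + (-3)(1−p) = 8p − 3; against R: (-4)p + 2(1−p) = −6p + 2.
Setting these equal: 8p − 3 = −6p + 2 ⇒ 14p = 5 ⇒ p = 5/14, and the value is (8)·(5/14) − 3 = -1/7.
For the keeper: with q = P(C), equating Left's and Right's payoffs gives 9q − 4 = −5q + 2 ⇒ q = 3/7.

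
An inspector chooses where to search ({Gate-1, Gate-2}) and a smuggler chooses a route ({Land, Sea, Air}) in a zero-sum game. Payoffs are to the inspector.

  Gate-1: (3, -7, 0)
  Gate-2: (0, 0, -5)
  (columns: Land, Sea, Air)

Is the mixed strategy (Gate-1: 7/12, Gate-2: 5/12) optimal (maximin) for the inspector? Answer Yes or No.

No

Against Land this mix gives (7/12)·3 + (5/12)·0 = 7/4.
Against Sea this mix gives (7/12)·(-7) + (5/12)·0 = -49/12.
Against Air this mix gives (7/12)·0 + (5/12)·(-5) = -25/12.
The smuggler will play Sea, holding the inspector to -49/12. Shifting weight toward the row that does better against Sea would raise this floor (the equalizing mix achieves -35/12 against both Sea and Air), so the proposed strategy is not optimal.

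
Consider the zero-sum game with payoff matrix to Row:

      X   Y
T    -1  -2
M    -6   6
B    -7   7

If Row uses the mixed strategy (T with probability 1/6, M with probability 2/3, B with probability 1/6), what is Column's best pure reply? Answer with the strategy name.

X

If Column plays X, Row's expected payoff is (1/6)·(-1) + (2/3)·(-6) + (1/6)·(-7) = -16/3.
If Column plays Y, Row's expected payoff is (1/6)·(-2) + (2/3)·6 + (1/6)·7 = 29/6.
Column minimizes Row's payoff; the smallest is -16/3, so the best response is X.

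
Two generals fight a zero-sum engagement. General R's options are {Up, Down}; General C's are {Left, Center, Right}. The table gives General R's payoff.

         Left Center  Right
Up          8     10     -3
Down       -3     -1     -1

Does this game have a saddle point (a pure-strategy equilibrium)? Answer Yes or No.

Row minima: Up → -3, Down → -3; maximin = -3.
Column maxima: Left → 8, Center → 10, Right → -1; minimax = -1.
-3 ≠ -1, so no pure-strategy equilibrium exists.

No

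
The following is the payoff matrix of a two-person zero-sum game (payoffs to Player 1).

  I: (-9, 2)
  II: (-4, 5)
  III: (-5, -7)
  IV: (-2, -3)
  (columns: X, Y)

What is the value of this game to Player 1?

-11/5

Row minima: I → -9, II → -4, III → -7, IV → -3; maximin = -3.
Column maxima: X → -2, Y → 5; minimax = -2.
-3 ≠ -2, so there is no saddle point; optimal play is mixed.
I is strictly dominated by II, so Player 1 never plays it.
III is strictly dominated by II, so Player 1 never plays it.
On the remaining 2×2 (II, IV vs X, Y):
Let Player 1 play II with probability p. Expected payoff against X: (-4)p + (-2)(1−p) = −2p − 2; against Y: 5p + (-3)(1−p) = 8p − 3.
Setting these equal: −2p − 2 = 8p − 3 ⇒ −10p = -1 ⇒ p = 1/10, and the value is (-2)·(1/10) − 2 = -11/5.
For Player 2: with q = P(X), equating II's and IV's payoffs gives −9q + 5 = q − 3 ⇒ q = 4/5.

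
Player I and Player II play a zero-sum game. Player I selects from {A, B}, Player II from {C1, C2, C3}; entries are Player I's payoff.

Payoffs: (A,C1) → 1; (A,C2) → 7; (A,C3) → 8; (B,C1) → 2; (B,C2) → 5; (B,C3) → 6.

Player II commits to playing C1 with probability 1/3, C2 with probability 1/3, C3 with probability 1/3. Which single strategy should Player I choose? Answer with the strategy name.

A

Expected payoff of A: (1/3)·1 + (1/3)·7 + (1/3)·8 = 16/3.
Expected payoff of B: (1/3)·2 + (1/3)·5 + (1/3)·6 = 13/3.
The largest is 16/3, so Player I's best response is A.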